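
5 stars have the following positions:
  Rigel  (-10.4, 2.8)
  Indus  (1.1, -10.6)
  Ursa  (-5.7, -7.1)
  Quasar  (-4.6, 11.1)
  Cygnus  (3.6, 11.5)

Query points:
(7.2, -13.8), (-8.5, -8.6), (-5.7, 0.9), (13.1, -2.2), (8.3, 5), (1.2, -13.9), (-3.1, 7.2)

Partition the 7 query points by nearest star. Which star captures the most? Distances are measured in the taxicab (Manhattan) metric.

Indus

(7.2, -13.8) — d to each: Rigel:34.2, Indus:9.3, Ursa:19.6, Quasar:36.7, Cygnus:28.9 → nearest is Indus
(-8.5, -8.6) — d to each: Rigel:13.3, Indus:11.6, Ursa:4.3, Quasar:23.6, Cygnus:32.2 → nearest is Ursa
(-5.7, 0.9) — d to each: Rigel:6.6, Indus:18.3, Ursa:8, Quasar:11.3, Cygnus:19.9 → nearest is Rigel
(13.1, -2.2) — d to each: Rigel:28.5, Indus:20.4, Ursa:23.7, Quasar:31, Cygnus:23.2 → nearest is Indus
(8.3, 5) — d to each: Rigel:20.9, Indus:22.8, Ursa:26.1, Quasar:19, Cygnus:11.2 → nearest is Cygnus
(1.2, -13.9) — d to each: Rigel:28.3, Indus:3.4, Ursa:13.7, Quasar:30.8, Cygnus:27.8 → nearest is Indus
(-3.1, 7.2) — d to each: Rigel:11.7, Indus:22, Ursa:16.9, Quasar:5.4, Cygnus:11 → nearest is Quasar
Tally — Rigel:1, Indus:3, Ursa:1, Quasar:1, Cygnus:1. Indus captures the most (3).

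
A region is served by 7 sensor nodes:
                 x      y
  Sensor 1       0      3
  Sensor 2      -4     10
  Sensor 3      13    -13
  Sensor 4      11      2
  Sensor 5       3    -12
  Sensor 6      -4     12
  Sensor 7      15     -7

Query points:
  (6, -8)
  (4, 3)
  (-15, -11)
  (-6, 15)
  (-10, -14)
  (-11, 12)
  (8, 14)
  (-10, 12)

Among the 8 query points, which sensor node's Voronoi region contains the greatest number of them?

(6, -8) — d² to each: Sensor 1:157, Sensor 2:424, Sensor 3:74, Sensor 4:125, Sensor 5:25, Sensor 6:500, Sensor 7:82 → nearest is Sensor 5
(4, 3) — d² to each: Sensor 1:16, Sensor 2:113, Sensor 3:337, Sensor 4:50, Sensor 5:226, Sensor 6:145, Sensor 7:221 → nearest is Sensor 1
(-15, -11) — d² to each: Sensor 1:421, Sensor 2:562, Sensor 3:788, Sensor 4:845, Sensor 5:325, Sensor 6:650, Sensor 7:916 → nearest is Sensor 5
(-6, 15) — d² to each: Sensor 1:180, Sensor 2:29, Sensor 3:1145, Sensor 4:458, Sensor 5:810, Sensor 6:13, Sensor 7:925 → nearest is Sensor 6
(-10, -14) — d² to each: Sensor 1:389, Sensor 2:612, Sensor 3:530, Sensor 4:697, Sensor 5:173, Sensor 6:712, Sensor 7:674 → nearest is Sensor 5
(-11, 12) — d² to each: Sensor 1:202, Sensor 2:53, Sensor 3:1201, Sensor 4:584, Sensor 5:772, Sensor 6:49, Sensor 7:1037 → nearest is Sensor 6
(8, 14) — d² to each: Sensor 1:185, Sensor 2:160, Sensor 3:754, Sensor 4:153, Sensor 5:701, Sensor 6:148, Sensor 7:490 → nearest is Sensor 6
(-10, 12) — d² to each: Sensor 1:181, Sensor 2:40, Sensor 3:1154, Sensor 4:541, Sensor 5:745, Sensor 6:36, Sensor 7:986 → nearest is Sensor 6
Tally — Sensor 1:1, Sensor 5:3, Sensor 6:4. Sensor 6 captures the most (4).

Sensor 6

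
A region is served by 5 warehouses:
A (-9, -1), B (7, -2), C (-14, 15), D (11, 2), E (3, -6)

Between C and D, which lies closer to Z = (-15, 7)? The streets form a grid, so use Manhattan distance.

d(Z,C) = |-15−(-14)| + |7−15| = 1 + 8 = 9
d(Z,D) = |-15−11| + |7−2| = 26 + 5 = 31
9 < 31, so C is closer.

C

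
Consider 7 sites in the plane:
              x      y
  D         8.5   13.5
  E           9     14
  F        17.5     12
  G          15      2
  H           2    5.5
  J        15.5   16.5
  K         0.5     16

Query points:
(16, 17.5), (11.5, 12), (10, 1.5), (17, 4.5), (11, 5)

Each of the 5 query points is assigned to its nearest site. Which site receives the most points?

(16, 17.5) — d² to each: D:72.25, E:61.25, F:32.5, G:241.25, H:340, J:1.25, K:242.5 → nearest is J
(11.5, 12) — d² to each: D:11.25, E:10.25, F:36, G:112.25, H:132.5, J:36.25, K:137 → nearest is E
(10, 1.5) — d² to each: D:146.25, E:157.25, F:166.5, G:25.25, H:80, J:255.25, K:300.5 → nearest is G
(17, 4.5) — d² to each: D:153.25, E:154.25, F:56.5, G:10.25, H:226, J:146.25, K:404.5 → nearest is G
(11, 5) — d² to each: D:78.5, E:85, F:91.25, G:25, H:81.25, J:152.5, K:231.25 → nearest is G
Tally — E:1, G:3, J:1. G captures the most (3).

G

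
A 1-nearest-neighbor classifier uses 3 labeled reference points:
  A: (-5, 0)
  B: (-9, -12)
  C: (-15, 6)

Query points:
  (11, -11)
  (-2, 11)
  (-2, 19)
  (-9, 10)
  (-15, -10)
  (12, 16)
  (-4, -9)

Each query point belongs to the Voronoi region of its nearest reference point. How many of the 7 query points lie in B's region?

2

(11, -11) — d² to each: A:377, B:401, C:965 → nearest is A
(-2, 11) — d² to each: A:130, B:578, C:194 → nearest is A
(-2, 19) — d² to each: A:370, B:1010, C:338 → nearest is C
(-9, 10) — d² to each: A:116, B:484, C:52 → nearest is C
(-15, -10) — d² to each: A:200, B:40, C:256 → nearest is B
(12, 16) — d² to each: A:545, B:1225, C:829 → nearest is A
(-4, -9) — d² to each: A:82, B:34, C:346 → nearest is B
2 of the 7 points have B as nearest.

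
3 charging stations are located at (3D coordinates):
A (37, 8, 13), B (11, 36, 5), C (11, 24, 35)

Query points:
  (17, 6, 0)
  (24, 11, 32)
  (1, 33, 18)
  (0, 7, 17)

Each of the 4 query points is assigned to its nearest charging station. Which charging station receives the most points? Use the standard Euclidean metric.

(17, 6, 0) — d² to each: A:573, B:961, C:1585 → nearest is A
(24, 11, 32) — d² to each: A:539, B:1523, C:347 → nearest is C
(1, 33, 18) — d² to each: A:1946, B:278, C:470 → nearest is B
(0, 7, 17) — d² to each: A:1386, B:1106, C:734 → nearest is C
Tally — A:1, B:1, C:2. C captures the most (2).

C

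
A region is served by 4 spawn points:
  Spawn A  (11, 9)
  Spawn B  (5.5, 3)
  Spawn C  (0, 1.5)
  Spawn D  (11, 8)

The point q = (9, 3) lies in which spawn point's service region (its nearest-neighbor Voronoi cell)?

Spawn B

Compare squared distances (the ordering matches that of the actual distances):
d²(q, Spawn A) = (9−11)² + (3−9)² = 4 + 36 = 40
d²(q, Spawn B) = (9−5.5)² + (3−3)² = 12.25 + 0 = 12.25
d²(q, Spawn C) = (9−0)² + (3−1.5)² = 81 + 2.25 = 83.25
d²(q, Spawn D) = (9−11)² + (3−8)² = 4 + 25 = 29
Minimum is at Spawn B.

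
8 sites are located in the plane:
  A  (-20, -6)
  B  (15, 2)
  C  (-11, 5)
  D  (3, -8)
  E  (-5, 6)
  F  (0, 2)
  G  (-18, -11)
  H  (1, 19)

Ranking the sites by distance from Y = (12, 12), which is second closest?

Since √ is increasing, it suffices to compare squared distances:
|YA|² = (12−(-20))² + (12−(-6))² = 1024 + 324 = 1348
|YB|² = (12−15)² + (12−2)² = 9 + 100 = 109
|YC|² = (12−(-11))² + (12−5)² = 529 + 49 = 578
|YD|² = (12−3)² + (12−(-8))² = 81 + 400 = 481
|YE|² = (12−(-5))² + (12−6)² = 289 + 36 = 325
|YF|² = (12−0)² + (12−2)² = 144 + 100 = 244
|YG|² = (12−(-18))² + (12−(-11))² = 900 + 529 = 1429
|YH|² = (12−1)² + (12−19)² = 121 + 49 = 170
Sorted ascending: B, H, F, … — the second-nearest is H.

H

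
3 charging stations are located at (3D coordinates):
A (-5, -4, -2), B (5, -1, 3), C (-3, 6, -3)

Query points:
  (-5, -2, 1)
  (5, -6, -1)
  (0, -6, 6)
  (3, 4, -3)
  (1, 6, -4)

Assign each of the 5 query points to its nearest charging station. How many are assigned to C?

2

(-5, -2, 1) — d² to each: A:13, B:105, C:84 → nearest is A
(5, -6, -1) — d² to each: A:105, B:41, C:212 → nearest is B
(0, -6, 6) — d² to each: A:93, B:59, C:234 → nearest is B
(3, 4, -3) — d² to each: A:129, B:65, C:40 → nearest is C
(1, 6, -4) — d² to each: A:140, B:114, C:17 → nearest is C
2 of the 5 points have C as nearest.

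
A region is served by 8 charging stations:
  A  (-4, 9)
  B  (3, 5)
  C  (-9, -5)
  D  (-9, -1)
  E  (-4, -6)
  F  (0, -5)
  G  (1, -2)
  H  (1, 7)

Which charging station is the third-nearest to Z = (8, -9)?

Squared Euclidean distances:
|ZA|² = (8−(-4))² + (-9−9)² = 144 + 324 = 468
|ZB|² = (8−3)² + (-9−5)² = 25 + 196 = 221
|ZC|² = (8−(-9))² + (-9−(-5))² = 289 + 16 = 305
|ZD|² = (8−(-9))² + (-9−(-1))² = 289 + 64 = 353
|ZE|² = (8−(-4))² + (-9−(-6))² = 144 + 9 = 153
|ZF|² = (8−0)² + (-9−(-5))² = 64 + 16 = 80
|ZG|² = (8−1)² + (-9−(-2))² = 49 + 49 = 98
|ZH|² = (8−1)² + (-9−7)² = 49 + 256 = 305
Sorted ascending: F, G, E, B, … — the third-nearest is E.

E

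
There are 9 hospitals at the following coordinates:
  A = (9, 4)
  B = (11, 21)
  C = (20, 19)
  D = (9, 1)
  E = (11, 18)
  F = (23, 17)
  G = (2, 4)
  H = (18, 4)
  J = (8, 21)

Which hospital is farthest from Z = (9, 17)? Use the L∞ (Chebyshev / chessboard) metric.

D

d(Z,A) = max(0, 13) = 13
d(Z,B) = max(2, 4) = 4
d(Z,C) = max(11, 2) = 11
d(Z,D) = max(0, 16) = 16
d(Z,E) = max(2, 1) = 2
d(Z,F) = max(14, 0) = 14
d(Z,G) = max(7, 13) = 13
d(Z,H) = max(9, 13) = 13
d(Z,J) = max(1, 4) = 4
The largest is to D.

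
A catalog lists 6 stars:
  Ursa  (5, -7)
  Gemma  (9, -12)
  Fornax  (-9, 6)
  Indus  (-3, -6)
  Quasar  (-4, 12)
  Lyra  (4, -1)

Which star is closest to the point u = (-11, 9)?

Compare squared distances (the ordering matches that of the actual distances):
d²(u, Ursa) = 256 + 256 = 512
d²(u, Gemma) = 400 + 441 = 841
d²(u, Fornax) = 4 + 9 = 13
d²(u, Indus) = 64 + 225 = 289
d²(u, Quasar) = 49 + 9 = 58
d²(u, Lyra) = 225 + 100 = 325
The smallest is to Fornax, so u lies in the Voronoi region of Fornax.

Fornax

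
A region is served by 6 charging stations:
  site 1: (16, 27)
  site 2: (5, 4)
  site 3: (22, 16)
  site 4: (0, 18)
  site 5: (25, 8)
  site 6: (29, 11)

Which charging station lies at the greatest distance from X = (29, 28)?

Squared Euclidean distances:
d²(X, site 1) = (29−16)² + (28−27)² = 169 + 1 = 170
d²(X, site 2) = (29−5)² + (28−4)² = 576 + 576 = 1152
d²(X, site 3) = (29−22)² + (28−16)² = 49 + 144 = 193
d²(X, site 4) = (29−0)² + (28−18)² = 841 + 100 = 941
d²(X, site 5) = (29−25)² + (28−8)² = 16 + 400 = 416
d²(X, site 6) = (29−29)² + (28−11)² = 0 + 289 = 289
The largest is to site 2.

site 2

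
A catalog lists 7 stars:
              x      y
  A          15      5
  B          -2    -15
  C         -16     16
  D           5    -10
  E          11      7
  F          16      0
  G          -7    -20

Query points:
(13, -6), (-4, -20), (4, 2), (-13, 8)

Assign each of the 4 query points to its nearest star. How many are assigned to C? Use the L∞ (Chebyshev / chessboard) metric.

(13, -6) — d to each: A:11, B:15, C:29, D:8, E:13, F:6, G:20 → nearest is F
(-4, -20) — d to each: A:25, B:5, C:36, D:10, E:27, F:20, G:3 → nearest is G
(4, 2) — d to each: A:11, B:17, C:20, D:12, E:7, F:12, G:22 → nearest is E
(-13, 8) — d to each: A:28, B:23, C:8, D:18, E:24, F:29, G:28 → nearest is C
1 of the 4 points has C as nearest.

1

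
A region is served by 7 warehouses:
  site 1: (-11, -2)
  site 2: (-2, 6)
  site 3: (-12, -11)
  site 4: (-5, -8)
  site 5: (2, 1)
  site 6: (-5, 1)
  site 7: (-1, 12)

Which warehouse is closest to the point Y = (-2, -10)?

Since √ is increasing, it suffices to compare squared distances:
d²(Y, site 1) = (-2−(-11))² + (-10−(-2))² = 81 + 64 = 145
d²(Y, site 2) = (-2−(-2))² + (-10−6)² = 0 + 256 = 256
d²(Y, site 3) = (-2−(-12))² + (-10−(-11))² = 100 + 1 = 101
d²(Y, site 4) = (-2−(-5))² + (-10−(-8))² = 9 + 4 = 13
d²(Y, site 5) = (-2−2)² + (-10−1)² = 16 + 121 = 137
d²(Y, site 6) = (-2−(-5))² + (-10−1)² = 9 + 121 = 130
d²(Y, site 7) = (-2−(-1))² + (-10−12)² = 1 + 484 = 485
Minimum is at site 4.

site 4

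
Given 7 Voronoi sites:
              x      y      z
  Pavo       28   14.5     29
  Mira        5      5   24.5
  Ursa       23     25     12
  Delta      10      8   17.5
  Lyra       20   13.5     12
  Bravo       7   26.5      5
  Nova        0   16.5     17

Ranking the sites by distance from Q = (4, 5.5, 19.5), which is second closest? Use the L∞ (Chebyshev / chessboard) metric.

d(Q, Pavo) = max(24, 9, 9.5) = 24
d(Q, Mira) = max(1, 0.5, 5) = 5
d(Q, Ursa) = max(19, 19.5, 7.5) = 19.5
d(Q, Delta) = max(6, 2.5, 2) = 6
d(Q, Lyra) = max(16, 8, 7.5) = 16
d(Q, Bravo) = max(3, 21, 14.5) = 21
d(Q, Nova) = max(4, 11, 2.5) = 11
Sorted ascending: Mira, Delta, Nova, … — the second-nearest is Delta.

Delta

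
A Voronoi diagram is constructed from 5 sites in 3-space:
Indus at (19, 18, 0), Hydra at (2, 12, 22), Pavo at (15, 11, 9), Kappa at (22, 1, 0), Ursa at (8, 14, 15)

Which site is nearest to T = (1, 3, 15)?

Squared Euclidean distances:
d²(T, Indus) = (1−19)² + (3−18)² + (15−0)² = 324 + 225 + 225 = 774
d²(T, Hydra) = (1−2)² + (3−12)² + (15−22)² = 1 + 81 + 49 = 131
d²(T, Pavo) = (1−15)² + (3−11)² + (15−9)² = 196 + 64 + 36 = 296
d²(T, Kappa) = (1−22)² + (3−1)² + (15−0)² = 441 + 4 + 225 = 670
d²(T, Ursa) = (1−8)² + (3−14)² + (15−15)² = 49 + 121 + 0 = 170
Minimum is at Hydra.

Hydra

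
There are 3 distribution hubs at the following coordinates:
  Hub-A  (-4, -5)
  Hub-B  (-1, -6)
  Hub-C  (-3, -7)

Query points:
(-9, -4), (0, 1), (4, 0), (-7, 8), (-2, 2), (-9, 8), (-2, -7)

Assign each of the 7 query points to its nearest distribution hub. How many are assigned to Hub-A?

(-9, -4) — d² to each: Hub-A:26, Hub-B:68, Hub-C:45 → nearest is Hub-A
(0, 1) — d² to each: Hub-A:52, Hub-B:50, Hub-C:73 → nearest is Hub-B
(4, 0) — d² to each: Hub-A:89, Hub-B:61, Hub-C:98 → nearest is Hub-B
(-7, 8) — d² to each: Hub-A:178, Hub-B:232, Hub-C:241 → nearest is Hub-A
(-2, 2) — d² to each: Hub-A:53, Hub-B:65, Hub-C:82 → nearest is Hub-A
(-9, 8) — d² to each: Hub-A:194, Hub-B:260, Hub-C:261 → nearest is Hub-A
(-2, -7) — d² to each: Hub-A:8, Hub-B:2, Hub-C:1 → nearest is Hub-C
4 of the 7 points have Hub-A as nearest.

4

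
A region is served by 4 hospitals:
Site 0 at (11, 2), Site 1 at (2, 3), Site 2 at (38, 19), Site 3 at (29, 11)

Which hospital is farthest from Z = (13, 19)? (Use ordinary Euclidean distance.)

Site 2

Compare squared distances (the ordering matches that of the actual distances):
d²(Z, Site 0) = (13−11)² + (19−2)² = 4 + 289 = 293
d²(Z, Site 1) = (13−2)² + (19−3)² = 121 + 256 = 377
d²(Z, Site 2) = (13−38)² + (19−19)² = 625 + 0 = 625
d²(Z, Site 3) = (13−29)² + (19−11)² = 256 + 64 = 320
The largest is to Site 2.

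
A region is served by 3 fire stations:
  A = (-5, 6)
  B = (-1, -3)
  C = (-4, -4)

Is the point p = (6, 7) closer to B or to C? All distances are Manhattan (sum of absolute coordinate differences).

B

d(p,B) = |6−(-1)| + |7−(-3)| = 7 + 10 = 17
d(p,C) = |6−(-4)| + |7−(-4)| = 10 + 11 = 21
17 < 21, so B is closer.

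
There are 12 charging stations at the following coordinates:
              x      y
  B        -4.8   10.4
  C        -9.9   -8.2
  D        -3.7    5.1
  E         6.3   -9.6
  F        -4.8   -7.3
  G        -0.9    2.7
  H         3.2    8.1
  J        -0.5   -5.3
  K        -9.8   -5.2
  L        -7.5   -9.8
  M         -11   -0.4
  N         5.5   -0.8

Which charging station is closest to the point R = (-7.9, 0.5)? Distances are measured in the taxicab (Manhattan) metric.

M

d(R,B) = 3.1 + 9.9 = 13
d(R,C) = 2 + 8.7 = 10.7
d(R,D) = 4.2 + 4.6 = 8.8
d(R,E) = 14.2 + 10.1 = 24.3
d(R,F) = 3.1 + 7.8 = 10.9
d(R,G) = 7 + 2.2 = 9.2
d(R,H) = 11.1 + 7.6 = 18.7
d(R,J) = 7.4 + 5.8 = 13.2
d(R,K) = 1.9 + 5.7 = 7.6
d(R,L) = 0.4 + 10.3 = 10.7
d(R,M) = 3.1 + 0.9 = 4
d(R,N) = 13.4 + 1.3 = 14.7
Minimum is at M.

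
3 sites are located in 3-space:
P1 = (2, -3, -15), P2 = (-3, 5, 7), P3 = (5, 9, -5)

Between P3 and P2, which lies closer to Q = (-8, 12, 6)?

Compare squared distances:
|QP3|² = (-8−5)² + (12−9)² + (6−(-5))² = 169 + 9 + 121 = 299
|QP2|² = (-8−(-3))² + (12−5)² + (6−7)² = 25 + 49 + 1 = 75
299 > 75, so P2 is closer.

P2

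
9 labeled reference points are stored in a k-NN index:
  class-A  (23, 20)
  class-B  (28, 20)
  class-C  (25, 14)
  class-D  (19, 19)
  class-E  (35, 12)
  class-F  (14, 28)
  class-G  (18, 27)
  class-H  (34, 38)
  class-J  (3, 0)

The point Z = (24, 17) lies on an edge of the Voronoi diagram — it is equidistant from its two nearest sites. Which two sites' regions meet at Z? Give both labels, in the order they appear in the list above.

Squared distances from Z to each site:
d²(Z, class-A) = 1 + 9 = 10
d²(Z, class-B) = 16 + 9 = 25
d²(Z, class-C) = 1 + 9 = 10
d²(Z, class-D) = 25 + 4 = 29
d²(Z, class-E) = 121 + 25 = 146
d²(Z, class-F) = 100 + 121 = 221
d²(Z, class-G) = 36 + 100 = 136
d²(Z, class-H) = 100 + 441 = 541
d²(Z, class-J) = 441 + 289 = 730
Z is equidistant from class-A and class-C (both at squared distance 10), and every other site is strictly farther — so Z lies on the class-A–class-C Voronoi edge.

class-A and class-C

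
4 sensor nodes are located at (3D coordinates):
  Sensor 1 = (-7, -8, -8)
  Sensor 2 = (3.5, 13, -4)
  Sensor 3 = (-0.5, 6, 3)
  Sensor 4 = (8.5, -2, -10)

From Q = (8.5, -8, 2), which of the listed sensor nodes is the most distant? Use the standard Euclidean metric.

Sensor 2

Squared Euclidean distances:
d²(Q, Sensor 1) = (8.5−(-7))² + (-8−(-8))² + (2−(-8))² = 240.25 + 0 + 100 = 340.25
d²(Q, Sensor 2) = (8.5−3.5)² + (-8−13)² + (2−(-4))² = 25 + 441 + 36 = 502
d²(Q, Sensor 3) = (8.5−(-0.5))² + (-8−6)² + (2−3)² = 81 + 196 + 1 = 278
d²(Q, Sensor 4) = (8.5−8.5)² + (-8−(-2))² + (2−(-10))² = 0 + 36 + 144 = 180
The largest is to Sensor 2.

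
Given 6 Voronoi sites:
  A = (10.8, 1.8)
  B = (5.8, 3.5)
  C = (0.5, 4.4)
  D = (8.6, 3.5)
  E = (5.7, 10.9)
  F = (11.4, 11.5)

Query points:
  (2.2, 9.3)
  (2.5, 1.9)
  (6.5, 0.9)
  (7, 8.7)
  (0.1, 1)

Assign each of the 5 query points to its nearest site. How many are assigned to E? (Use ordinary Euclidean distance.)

(2.2, 9.3) — d² to each: A:130.21, B:46.6, C:26.9, D:74.6, E:14.81, F:89.48 → nearest is E
(2.5, 1.9) — d² to each: A:68.9, B:13.45, C:10.25, D:39.77, E:91.24, F:171.37 → nearest is C
(6.5, 0.9) — d² to each: A:19.3, B:7.25, C:48.25, D:11.17, E:100.64, F:136.37 → nearest is B
(7, 8.7) — d² to each: A:62.05, B:28.48, C:60.74, D:29.6, E:6.53, F:27.2 → nearest is E
(0.1, 1) — d² to each: A:115.13, B:38.74, C:11.72, D:78.5, E:129.37, F:237.94 → nearest is C
2 of the 5 points have E as nearest.

2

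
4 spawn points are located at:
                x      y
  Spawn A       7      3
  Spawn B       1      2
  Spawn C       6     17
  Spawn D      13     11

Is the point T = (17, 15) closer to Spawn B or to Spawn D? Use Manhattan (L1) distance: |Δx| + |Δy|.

Spawn D

d(T, Spawn B) = |17−1| + |15−2| = 16 + 13 = 29
d(T, Spawn D) = |17−13| + |15−11| = 4 + 4 = 8
29 > 8, so Spawn D is closer.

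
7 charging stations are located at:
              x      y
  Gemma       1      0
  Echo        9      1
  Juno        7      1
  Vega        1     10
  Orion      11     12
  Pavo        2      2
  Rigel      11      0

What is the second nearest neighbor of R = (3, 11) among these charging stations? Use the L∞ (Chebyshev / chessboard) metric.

Orion

d(R, Gemma) = max(2, 11) = 11
d(R, Echo) = max(6, 10) = 10
d(R, Juno) = max(4, 10) = 10
d(R, Vega) = max(2, 1) = 2
d(R, Orion) = max(8, 1) = 8
d(R, Pavo) = max(1, 9) = 9
d(R, Rigel) = max(8, 11) = 11
Sorted ascending: Vega, Orion, Pavo, … — the second-nearest is Orion.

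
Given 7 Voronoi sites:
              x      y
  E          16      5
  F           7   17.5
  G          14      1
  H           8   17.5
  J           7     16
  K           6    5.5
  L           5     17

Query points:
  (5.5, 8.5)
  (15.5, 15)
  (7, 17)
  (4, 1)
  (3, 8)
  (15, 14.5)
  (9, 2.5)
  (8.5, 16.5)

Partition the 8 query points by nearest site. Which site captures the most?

(5.5, 8.5) — d² to each: E:122.5, F:83.25, G:128.5, H:87.25, J:58.5, K:9.25, L:72.5 → nearest is K
(15.5, 15) — d² to each: E:100.25, F:78.5, G:198.25, H:62.5, J:73.25, K:180.5, L:114.25 → nearest is H
(7, 17) — d² to each: E:225, F:0.25, G:305, H:1.25, J:1, K:133.25, L:4 → nearest is F
(4, 1) — d² to each: E:160, F:281.25, G:100, H:288.25, J:234, K:24.25, L:257 → nearest is K
(3, 8) — d² to each: E:178, F:106.25, G:170, H:115.25, J:80, K:15.25, L:85 → nearest is K
(15, 14.5) — d² to each: E:91.25, F:73, G:183.25, H:58, J:66.25, K:162, L:106.25 → nearest is H
(9, 2.5) — d² to each: E:55.25, F:229, G:27.25, H:226, J:186.25, K:18, L:226.25 → nearest is K
(8.5, 16.5) — d² to each: E:188.5, F:3.25, G:270.5, H:1.25, J:2.5, K:127.25, L:12.5 → nearest is H
Tally — F:1, H:3, K:4. K captures the most (4).

K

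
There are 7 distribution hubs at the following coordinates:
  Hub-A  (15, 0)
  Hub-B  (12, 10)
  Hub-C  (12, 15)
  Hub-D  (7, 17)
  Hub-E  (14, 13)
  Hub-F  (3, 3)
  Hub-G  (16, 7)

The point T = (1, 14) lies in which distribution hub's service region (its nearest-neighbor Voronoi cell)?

Hub-D

Compare squared distances (the ordering matches that of the actual distances):
d²(T, Hub-A) = (1−15)² + (14−0)² = 196 + 196 = 392
d²(T, Hub-B) = (1−12)² + (14−10)² = 121 + 16 = 137
d²(T, Hub-C) = (1−12)² + (14−15)² = 121 + 1 = 122
d²(T, Hub-D) = (1−7)² + (14−17)² = 36 + 9 = 45
d²(T, Hub-E) = (1−14)² + (14−13)² = 169 + 1 = 170
d²(T, Hub-F) = (1−3)² + (14−3)² = 4 + 121 = 125
d²(T, Hub-G) = (1−16)² + (14−7)² = 225 + 49 = 274
The smallest is to Hub-D, so T lies in the Voronoi region of Hub-D.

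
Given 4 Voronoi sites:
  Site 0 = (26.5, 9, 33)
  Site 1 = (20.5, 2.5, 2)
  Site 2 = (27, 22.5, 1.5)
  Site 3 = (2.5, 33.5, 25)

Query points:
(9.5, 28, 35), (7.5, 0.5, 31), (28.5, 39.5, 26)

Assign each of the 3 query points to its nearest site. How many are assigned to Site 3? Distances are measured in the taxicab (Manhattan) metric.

(9.5, 28, 35) — d to each: Site 0:38, Site 1:69.5, Site 2:56.5, Site 3:22.5 → nearest is Site 3
(7.5, 0.5, 31) — d to each: Site 0:29.5, Site 1:44, Site 2:71, Site 3:44 → nearest is Site 0
(28.5, 39.5, 26) — d to each: Site 0:39.5, Site 1:69, Site 2:43, Site 3:33 → nearest is Site 3
2 of the 3 points have Site 3 as nearest.

2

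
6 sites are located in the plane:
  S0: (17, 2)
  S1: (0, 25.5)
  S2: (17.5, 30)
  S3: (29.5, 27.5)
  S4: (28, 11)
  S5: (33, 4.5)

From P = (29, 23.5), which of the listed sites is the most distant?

Squared Euclidean distances:
|PS0|² = (29−17)² + (23.5−2)² = 144 + 462.25 = 606.25
|PS1|² = (29−0)² + (23.5−25.5)² = 841 + 4 = 845
|PS2|² = (29−17.5)² + (23.5−30)² = 132.25 + 42.25 = 174.5
|PS3|² = (29−29.5)² + (23.5−27.5)² = 0.25 + 16 = 16.25
|PS4|² = (29−28)² + (23.5−11)² = 1 + 156.25 = 157.25
|PS5|² = (29−33)² + (23.5−4.5)² = 16 + 361 = 377
The largest is to S1.

S1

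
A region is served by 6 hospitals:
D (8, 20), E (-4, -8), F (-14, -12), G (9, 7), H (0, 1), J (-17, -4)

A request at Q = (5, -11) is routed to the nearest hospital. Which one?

E

Squared Euclidean distances:
|QD|² = (5−8)² + (-11−20)² = 9 + 961 = 970
|QE|² = (5−(-4))² + (-11−(-8))² = 81 + 9 = 90
|QF|² = (5−(-14))² + (-11−(-12))² = 361 + 1 = 362
|QG|² = (5−9)² + (-11−7)² = 16 + 324 = 340
|QH|² = (5−0)² + (-11−1)² = 25 + 144 = 169
|QJ|² = (5−(-17))² + (-11−(-4))² = 484 + 49 = 533
The smallest is to E, so Q lies in the Voronoi region of E.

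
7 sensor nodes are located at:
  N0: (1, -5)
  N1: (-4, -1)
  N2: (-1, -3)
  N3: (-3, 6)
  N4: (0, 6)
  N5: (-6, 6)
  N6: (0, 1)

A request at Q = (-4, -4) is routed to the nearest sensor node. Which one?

N1

Squared Euclidean distances:
|QN0|² = 25 + 1 = 26
|QN1|² = 0 + 9 = 9
|QN2|² = 9 + 1 = 10
|QN3|² = 1 + 100 = 101
|QN4|² = 16 + 100 = 116
|QN5|² = 4 + 100 = 104
|QN6|² = 16 + 25 = 41
N1 is nearest.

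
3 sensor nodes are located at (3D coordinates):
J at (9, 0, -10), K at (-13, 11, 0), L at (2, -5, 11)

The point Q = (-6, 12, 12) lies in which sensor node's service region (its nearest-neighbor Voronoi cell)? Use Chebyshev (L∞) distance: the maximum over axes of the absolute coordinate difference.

d(Q,J) = max(15, 12, 22) = 22
d(Q,K) = max(7, 1, 12) = 12
d(Q,L) = max(8, 17, 1) = 17
The smallest is to K, so Q lies in the Voronoi region of K.

K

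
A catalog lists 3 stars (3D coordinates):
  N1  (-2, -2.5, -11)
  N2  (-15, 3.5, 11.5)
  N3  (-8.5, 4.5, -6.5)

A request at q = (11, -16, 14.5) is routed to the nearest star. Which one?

N1

Squared Euclidean distances:
|qN1|² = (11−(-2))² + (-16−(-2.5))² + (14.5−(-11))² = 169 + 182.25 + 650.25 = 1001.5
|qN2|² = (11−(-15))² + (-16−3.5)² + (14.5−11.5)² = 676 + 380.25 + 9 = 1065.25
|qN3|² = (11−(-8.5))² + (-16−4.5)² + (14.5−(-6.5))² = 380.25 + 420.25 + 441 = 1241.5
N1 is nearest.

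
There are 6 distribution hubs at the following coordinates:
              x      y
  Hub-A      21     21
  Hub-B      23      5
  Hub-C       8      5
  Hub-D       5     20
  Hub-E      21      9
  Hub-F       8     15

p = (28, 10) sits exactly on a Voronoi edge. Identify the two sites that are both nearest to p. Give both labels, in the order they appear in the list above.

Squared distances from p to each site:
d²(p, Hub-A) = (28−21)² + (10−21)² = 49 + 121 = 170
d²(p, Hub-B) = (28−23)² + (10−5)² = 25 + 25 = 50
d²(p, Hub-C) = (28−8)² + (10−5)² = 400 + 25 = 425
d²(p, Hub-D) = (28−5)² + (10−20)² = 529 + 100 = 629
d²(p, Hub-E) = (28−21)² + (10−9)² = 49 + 1 = 50
d²(p, Hub-F) = (28−8)² + (10−15)² = 400 + 25 = 425
p is equidistant from Hub-B and Hub-E (both at squared distance 50), and every other site is strictly farther — so p lies on the Hub-B–Hub-E Voronoi edge.

Hub-B and Hub-E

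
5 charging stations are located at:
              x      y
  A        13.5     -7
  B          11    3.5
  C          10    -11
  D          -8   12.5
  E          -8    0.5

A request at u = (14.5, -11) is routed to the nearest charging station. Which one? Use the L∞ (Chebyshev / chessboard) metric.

A

d(u,A) = max(1, 4) = 4
d(u,B) = max(3.5, 14.5) = 14.5
d(u,C) = max(4.5, 0) = 4.5
d(u,D) = max(22.5, 23.5) = 23.5
d(u,E) = max(22.5, 11.5) = 22.5
Minimum is at A.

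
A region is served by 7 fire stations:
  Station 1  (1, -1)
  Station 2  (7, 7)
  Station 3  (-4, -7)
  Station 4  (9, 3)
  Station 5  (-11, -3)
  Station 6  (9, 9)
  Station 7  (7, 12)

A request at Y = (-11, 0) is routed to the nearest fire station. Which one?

Station 5

Squared Euclidean distances:
d²(Y, Station 1) = (-11−1)² + (0−(-1))² = 144 + 1 = 145
d²(Y, Station 2) = (-11−7)² + (0−7)² = 324 + 49 = 373
d²(Y, Station 3) = (-11−(-4))² + (0−(-7))² = 49 + 49 = 98
d²(Y, Station 4) = (-11−9)² + (0−3)² = 400 + 9 = 409
d²(Y, Station 5) = (-11−(-11))² + (0−(-3))² = 0 + 9 = 9
d²(Y, Station 6) = (-11−9)² + (0−9)² = 400 + 81 = 481
d²(Y, Station 7) = (-11−7)² + (0−12)² = 324 + 144 = 468
Station 5 is nearest.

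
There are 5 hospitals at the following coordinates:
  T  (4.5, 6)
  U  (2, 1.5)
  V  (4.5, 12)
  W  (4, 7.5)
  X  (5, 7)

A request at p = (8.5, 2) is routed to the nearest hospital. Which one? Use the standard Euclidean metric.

T

Since √ is increasing, it suffices to compare squared distances:
|pT|² = 16 + 16 = 32
|pU|² = 42.25 + 0.25 = 42.5
|pV|² = 16 + 100 = 116
|pW|² = 20.25 + 30.25 = 50.5
|pX|² = 12.25 + 25 = 37.25
T is nearest.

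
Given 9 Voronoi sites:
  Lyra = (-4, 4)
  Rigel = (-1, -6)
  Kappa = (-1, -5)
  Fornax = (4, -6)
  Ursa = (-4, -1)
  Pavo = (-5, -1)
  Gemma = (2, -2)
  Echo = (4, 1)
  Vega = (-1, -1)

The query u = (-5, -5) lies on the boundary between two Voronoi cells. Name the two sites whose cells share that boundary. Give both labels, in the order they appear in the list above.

Kappa and Pavo

Squared distances from u to each site:
d²(u, Lyra) = 1 + 81 = 82
d²(u, Rigel) = 16 + 1 = 17
d²(u, Kappa) = 16 + 0 = 16
d²(u, Fornax) = 81 + 1 = 82
d²(u, Ursa) = 1 + 16 = 17
d²(u, Pavo) = 0 + 16 = 16
d²(u, Gemma) = 49 + 9 = 58
d²(u, Echo) = 81 + 36 = 117
d²(u, Vega) = 16 + 16 = 32
u is equidistant from Kappa and Pavo (both at squared distance 16), and every other site is strictly farther — so u lies on the Kappa–Pavo Voronoi edge.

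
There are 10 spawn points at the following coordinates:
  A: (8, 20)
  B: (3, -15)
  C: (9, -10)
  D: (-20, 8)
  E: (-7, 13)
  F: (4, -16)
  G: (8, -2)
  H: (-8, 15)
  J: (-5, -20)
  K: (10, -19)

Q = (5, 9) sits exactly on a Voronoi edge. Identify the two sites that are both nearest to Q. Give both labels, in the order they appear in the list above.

Squared distances from Q to each site:
|QA|² = (5−8)² + (9−20)² = 9 + 121 = 130
|QB|² = (5−3)² + (9−(-15))² = 4 + 576 = 580
|QC|² = (5−9)² + (9−(-10))² = 16 + 361 = 377
|QD|² = (5−(-20))² + (9−8)² = 625 + 1 = 626
|QE|² = (5−(-7))² + (9−13)² = 144 + 16 = 160
|QF|² = (5−4)² + (9−(-16))² = 1 + 625 = 626
|QG|² = (5−8)² + (9−(-2))² = 9 + 121 = 130
|QH|² = (5−(-8))² + (9−15)² = 169 + 36 = 205
|QJ|² = (5−(-5))² + (9−(-20))² = 100 + 841 = 941
|QK|² = (5−10)² + (9−(-19))² = 25 + 784 = 809
Q is equidistant from A and G (both at squared distance 130), and every other site is strictly farther — so Q lies on the A–G Voronoi edge.

A and G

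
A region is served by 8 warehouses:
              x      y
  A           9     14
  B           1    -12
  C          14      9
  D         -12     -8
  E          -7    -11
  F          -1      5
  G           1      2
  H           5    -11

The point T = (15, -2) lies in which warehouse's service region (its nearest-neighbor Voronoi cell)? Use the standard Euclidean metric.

C

Squared Euclidean distances:
|TA|² = 36 + 256 = 292
|TB|² = 196 + 100 = 296
|TC|² = 1 + 121 = 122
|TD|² = 729 + 36 = 765
|TE|² = 484 + 81 = 565
|TF|² = 256 + 49 = 305
|TG|² = 196 + 16 = 212
|TH|² = 100 + 81 = 181
C is nearest.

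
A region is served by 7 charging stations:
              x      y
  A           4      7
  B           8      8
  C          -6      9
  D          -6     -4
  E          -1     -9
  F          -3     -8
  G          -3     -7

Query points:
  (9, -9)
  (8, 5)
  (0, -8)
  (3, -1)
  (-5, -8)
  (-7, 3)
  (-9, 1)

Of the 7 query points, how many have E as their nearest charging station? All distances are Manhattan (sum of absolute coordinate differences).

2

(9, -9) — d to each: A:21, B:18, C:33, D:20, E:10, F:13, G:14 → nearest is E
(8, 5) — d to each: A:6, B:3, C:18, D:23, E:23, F:24, G:23 → nearest is B
(0, -8) — d to each: A:19, B:24, C:23, D:10, E:2, F:3, G:4 → nearest is E
(3, -1) — d to each: A:9, B:14, C:19, D:12, E:12, F:13, G:12 → nearest is A
(-5, -8) — d to each: A:24, B:29, C:18, D:5, E:5, F:2, G:3 → nearest is F
(-7, 3) — d to each: A:15, B:20, C:7, D:8, E:18, F:15, G:14 → nearest is C
(-9, 1) — d to each: A:19, B:24, C:11, D:8, E:18, F:15, G:14 → nearest is D
2 of the 7 points have E as nearest.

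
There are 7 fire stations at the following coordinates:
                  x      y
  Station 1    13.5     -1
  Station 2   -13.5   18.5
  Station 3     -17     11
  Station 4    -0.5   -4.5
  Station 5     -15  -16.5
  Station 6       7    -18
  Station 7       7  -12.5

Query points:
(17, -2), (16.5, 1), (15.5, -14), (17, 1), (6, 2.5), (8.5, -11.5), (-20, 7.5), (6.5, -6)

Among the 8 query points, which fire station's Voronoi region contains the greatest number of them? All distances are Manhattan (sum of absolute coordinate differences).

(17, -2) — d to each: Station 1:4.5, Station 2:51, Station 3:47, Station 4:20, Station 5:46.5, Station 6:26, Station 7:20.5 → nearest is Station 1
(16.5, 1) — d to each: Station 1:5, Station 2:47.5, Station 3:43.5, Station 4:22.5, Station 5:49, Station 6:28.5, Station 7:23 → nearest is Station 1
(15.5, -14) — d to each: Station 1:15, Station 2:61.5, Station 3:57.5, Station 4:25.5, Station 5:33, Station 6:12.5, Station 7:10 → nearest is Station 7
(17, 1) — d to each: Station 1:5.5, Station 2:48, Station 3:44, Station 4:23, Station 5:49.5, Station 6:29, Station 7:23.5 → nearest is Station 1
(6, 2.5) — d to each: Station 1:11, Station 2:35.5, Station 3:31.5, Station 4:13.5, Station 5:40, Station 6:21.5, Station 7:16 → nearest is Station 1
(8.5, -11.5) — d to each: Station 1:15.5, Station 2:52, Station 3:48, Station 4:16, Station 5:28.5, Station 6:8, Station 7:2.5 → nearest is Station 7
(-20, 7.5) — d to each: Station 1:42, Station 2:17.5, Station 3:6.5, Station 4:31.5, Station 5:29, Station 6:52.5, Station 7:47 → nearest is Station 3
(6.5, -6) — d to each: Station 1:12, Station 2:44.5, Station 3:40.5, Station 4:8.5, Station 5:32, Station 6:12.5, Station 7:7 → nearest is Station 7
Tally — Station 1:4, Station 3:1, Station 7:3. Station 1 captures the most (4).

Station 1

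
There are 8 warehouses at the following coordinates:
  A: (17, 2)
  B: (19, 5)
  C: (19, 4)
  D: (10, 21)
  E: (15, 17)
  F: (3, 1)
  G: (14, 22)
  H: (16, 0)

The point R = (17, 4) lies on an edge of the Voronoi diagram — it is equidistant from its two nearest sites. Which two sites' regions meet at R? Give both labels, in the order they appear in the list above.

Squared distances from R to each site:
|RA|² = 0 + 4 = 4
|RB|² = 4 + 1 = 5
|RC|² = 4 + 0 = 4
|RD|² = 49 + 289 = 338
|RE|² = 4 + 169 = 173
|RF|² = 196 + 9 = 205
|RG|² = 9 + 324 = 333
|RH|² = 1 + 16 = 17
R is equidistant from A and C (both at squared distance 4), and every other site is strictly farther — so R lies on the A–C Voronoi edge.

A and C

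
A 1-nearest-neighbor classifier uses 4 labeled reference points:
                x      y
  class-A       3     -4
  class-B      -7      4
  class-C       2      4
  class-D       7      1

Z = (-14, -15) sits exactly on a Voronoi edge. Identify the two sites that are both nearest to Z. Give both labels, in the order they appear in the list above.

Squared distances from Z to each site:
d²(Z, class-A) = (-14−3)² + (-15−(-4))² = 289 + 121 = 410
d²(Z, class-B) = (-14−(-7))² + (-15−4)² = 49 + 361 = 410
d²(Z, class-C) = (-14−2)² + (-15−4)² = 256 + 361 = 617
d²(Z, class-D) = (-14−7)² + (-15−1)² = 441 + 256 = 697
Z is equidistant from class-A and class-B (both at squared distance 410), and every other site is strictly farther — so Z lies on the class-A–class-B Voronoi edge.

class-A and class-B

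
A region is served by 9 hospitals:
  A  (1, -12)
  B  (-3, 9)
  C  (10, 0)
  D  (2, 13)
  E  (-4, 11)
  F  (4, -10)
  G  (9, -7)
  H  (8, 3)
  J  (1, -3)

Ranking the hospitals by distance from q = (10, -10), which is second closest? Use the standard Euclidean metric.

Compare squared distances (the ordering matches that of the actual distances):
|qA|² = 81 + 4 = 85
|qB|² = 169 + 361 = 530
|qC|² = 0 + 100 = 100
|qD|² = 64 + 529 = 593
|qE|² = 196 + 441 = 637
|qF|² = 36 + 0 = 36
|qG|² = 1 + 9 = 10
|qH|² = 4 + 169 = 173
|qJ|² = 81 + 49 = 130
Sorted ascending: G, F, A, … — the second-nearest is F.

F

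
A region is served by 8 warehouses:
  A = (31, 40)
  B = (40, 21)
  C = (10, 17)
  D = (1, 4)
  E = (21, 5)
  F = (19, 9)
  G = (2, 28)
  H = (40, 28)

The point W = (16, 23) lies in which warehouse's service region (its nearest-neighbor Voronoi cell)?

Compare squared distances (the ordering matches that of the actual distances):
|WA|² = (16−31)² + (23−40)² = 225 + 289 = 514
|WB|² = (16−40)² + (23−21)² = 576 + 4 = 580
|WC|² = (16−10)² + (23−17)² = 36 + 36 = 72
|WD|² = (16−1)² + (23−4)² = 225 + 361 = 586
|WE|² = (16−21)² + (23−5)² = 25 + 324 = 349
|WF|² = (16−19)² + (23−9)² = 9 + 196 = 205
|WG|² = (16−2)² + (23−28)² = 196 + 25 = 221
|WH|² = (16−40)² + (23−28)² = 576 + 25 = 601
Minimum is at C.

C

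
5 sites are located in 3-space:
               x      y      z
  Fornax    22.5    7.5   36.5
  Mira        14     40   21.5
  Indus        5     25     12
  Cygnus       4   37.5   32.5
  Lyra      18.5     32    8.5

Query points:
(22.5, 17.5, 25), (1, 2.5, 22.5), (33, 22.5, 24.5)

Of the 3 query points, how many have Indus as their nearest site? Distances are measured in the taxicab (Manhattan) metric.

1

(22.5, 17.5, 25) — d to each: Fornax:21.5, Mira:34.5, Indus:38, Cygnus:46, Lyra:35 → nearest is Fornax
(1, 2.5, 22.5) — d to each: Fornax:40.5, Mira:51.5, Indus:37, Cygnus:48, Lyra:61 → nearest is Indus
(33, 22.5, 24.5) — d to each: Fornax:37.5, Mira:39.5, Indus:43, Cygnus:52, Lyra:40 → nearest is Fornax
1 of the 3 points has Indus as nearest.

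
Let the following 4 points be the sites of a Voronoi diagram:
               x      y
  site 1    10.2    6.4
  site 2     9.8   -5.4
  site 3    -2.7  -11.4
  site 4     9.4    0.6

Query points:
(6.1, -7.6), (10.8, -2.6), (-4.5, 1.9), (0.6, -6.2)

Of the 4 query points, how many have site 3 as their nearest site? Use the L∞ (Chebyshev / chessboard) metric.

(6.1, -7.6) — d to each: site 1:14, site 2:3.7, site 3:8.8, site 4:8.2 → nearest is site 2
(10.8, -2.6) — d to each: site 1:9, site 2:2.8, site 3:13.5, site 4:3.2 → nearest is site 2
(-4.5, 1.9) — d to each: site 1:14.7, site 2:14.3, site 3:13.3, site 4:13.9 → nearest is site 3
(0.6, -6.2) — d to each: site 1:12.6, site 2:9.2, site 3:5.2, site 4:8.8 → nearest is site 3
2 of the 4 points have site 3 as nearest.

2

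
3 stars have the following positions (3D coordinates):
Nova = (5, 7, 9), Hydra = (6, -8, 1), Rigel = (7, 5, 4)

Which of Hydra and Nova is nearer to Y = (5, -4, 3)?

Compare squared distances:
d²(Y, Hydra) = (5−6)² + (-4−(-8))² + (3−1)² = 1 + 16 + 4 = 21
d²(Y, Nova) = (5−5)² + (-4−7)² + (3−9)² = 0 + 121 + 36 = 157
21 < 157, so Hydra is closer.

Hydra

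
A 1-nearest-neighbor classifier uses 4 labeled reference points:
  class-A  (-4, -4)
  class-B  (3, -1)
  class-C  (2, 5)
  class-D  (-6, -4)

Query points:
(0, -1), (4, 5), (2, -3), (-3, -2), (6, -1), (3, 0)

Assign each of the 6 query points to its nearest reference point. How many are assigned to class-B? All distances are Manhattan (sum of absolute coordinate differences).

(0, -1) — d to each: class-A:7, class-B:3, class-C:8, class-D:9 → nearest is class-B
(4, 5) — d to each: class-A:17, class-B:7, class-C:2, class-D:19 → nearest is class-C
(2, -3) — d to each: class-A:7, class-B:3, class-C:8, class-D:9 → nearest is class-B
(-3, -2) — d to each: class-A:3, class-B:7, class-C:12, class-D:5 → nearest is class-A
(6, -1) — d to each: class-A:13, class-B:3, class-C:10, class-D:15 → nearest is class-B
(3, 0) — d to each: class-A:11, class-B:1, class-C:6, class-D:13 → nearest is class-B
4 of the 6 points have class-B as nearest.

4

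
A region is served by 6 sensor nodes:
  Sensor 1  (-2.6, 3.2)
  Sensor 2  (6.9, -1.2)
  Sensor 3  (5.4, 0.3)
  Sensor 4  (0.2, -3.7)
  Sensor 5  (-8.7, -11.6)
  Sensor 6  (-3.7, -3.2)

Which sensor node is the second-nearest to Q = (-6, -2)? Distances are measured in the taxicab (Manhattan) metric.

d(Q, Sensor 1) = |-6−(-2.6)| + |-2−3.2| = 3.4 + 5.2 = 8.6
d(Q, Sensor 2) = |-6−6.9| + |-2−(-1.2)| = 12.9 + 0.8 = 13.7
d(Q, Sensor 3) = |-6−5.4| + |-2−0.3| = 11.4 + 2.3 = 13.7
d(Q, Sensor 4) = |-6−0.2| + |-2−(-3.7)| = 6.2 + 1.7 = 7.9
d(Q, Sensor 5) = |-6−(-8.7)| + |-2−(-11.6)| = 2.7 + 9.6 = 12.3
d(Q, Sensor 6) = |-6−(-3.7)| + |-2−(-3.2)| = 2.3 + 1.2 = 3.5
Sorted ascending: Sensor 6, Sensor 4, Sensor 1, … — the second-nearest is Sensor 4.

Sensor 4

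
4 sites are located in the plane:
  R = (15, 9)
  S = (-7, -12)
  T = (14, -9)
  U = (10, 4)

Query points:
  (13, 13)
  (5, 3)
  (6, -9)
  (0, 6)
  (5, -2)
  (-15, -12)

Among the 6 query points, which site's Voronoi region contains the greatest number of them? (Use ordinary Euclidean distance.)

U

(13, 13) — d² to each: R:20, S:1025, T:485, U:90 → nearest is R
(5, 3) — d² to each: R:136, S:369, T:225, U:26 → nearest is U
(6, -9) — d² to each: R:405, S:178, T:64, U:185 → nearest is T
(0, 6) — d² to each: R:234, S:373, T:421, U:104 → nearest is U
(5, -2) — d² to each: R:221, S:244, T:130, U:61 → nearest is U
(-15, -12) — d² to each: R:1341, S:64, T:850, U:881 → nearest is S
Tally — R:1, S:1, T:1, U:3. U captures the most (3).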